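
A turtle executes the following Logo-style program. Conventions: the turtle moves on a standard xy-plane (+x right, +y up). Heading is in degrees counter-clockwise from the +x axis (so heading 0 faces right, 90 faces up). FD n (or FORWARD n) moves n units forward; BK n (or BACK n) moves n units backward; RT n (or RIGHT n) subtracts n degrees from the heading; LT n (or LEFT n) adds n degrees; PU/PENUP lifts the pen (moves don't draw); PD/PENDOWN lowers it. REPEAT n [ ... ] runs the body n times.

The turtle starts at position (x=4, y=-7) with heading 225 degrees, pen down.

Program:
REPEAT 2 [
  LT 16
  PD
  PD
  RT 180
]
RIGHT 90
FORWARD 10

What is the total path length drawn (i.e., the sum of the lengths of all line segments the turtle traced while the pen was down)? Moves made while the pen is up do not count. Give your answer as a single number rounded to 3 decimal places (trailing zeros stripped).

Answer: 10

Derivation:
Executing turtle program step by step:
Start: pos=(4,-7), heading=225, pen down
REPEAT 2 [
  -- iteration 1/2 --
  LT 16: heading 225 -> 241
  PD: pen down
  PD: pen down
  RT 180: heading 241 -> 61
  -- iteration 2/2 --
  LT 16: heading 61 -> 77
  PD: pen down
  PD: pen down
  RT 180: heading 77 -> 257
]
RT 90: heading 257 -> 167
FD 10: (4,-7) -> (-5.744,-4.75) [heading=167, draw]
Final: pos=(-5.744,-4.75), heading=167, 1 segment(s) drawn

Segment lengths:
  seg 1: (4,-7) -> (-5.744,-4.75), length = 10
Total = 10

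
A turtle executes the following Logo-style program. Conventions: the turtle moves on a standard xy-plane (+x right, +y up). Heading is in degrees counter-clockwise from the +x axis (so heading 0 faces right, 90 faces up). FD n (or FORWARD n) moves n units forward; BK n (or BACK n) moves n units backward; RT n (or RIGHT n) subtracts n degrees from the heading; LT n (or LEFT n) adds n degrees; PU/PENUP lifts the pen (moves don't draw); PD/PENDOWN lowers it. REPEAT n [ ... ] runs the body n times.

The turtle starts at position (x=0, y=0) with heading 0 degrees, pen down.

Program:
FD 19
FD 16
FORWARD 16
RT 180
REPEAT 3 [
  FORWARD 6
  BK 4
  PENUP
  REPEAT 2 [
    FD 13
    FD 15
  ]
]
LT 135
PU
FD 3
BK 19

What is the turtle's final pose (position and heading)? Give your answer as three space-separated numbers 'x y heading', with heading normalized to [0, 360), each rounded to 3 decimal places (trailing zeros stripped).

Executing turtle program step by step:
Start: pos=(0,0), heading=0, pen down
FD 19: (0,0) -> (19,0) [heading=0, draw]
FD 16: (19,0) -> (35,0) [heading=0, draw]
FD 16: (35,0) -> (51,0) [heading=0, draw]
RT 180: heading 0 -> 180
REPEAT 3 [
  -- iteration 1/3 --
  FD 6: (51,0) -> (45,0) [heading=180, draw]
  BK 4: (45,0) -> (49,0) [heading=180, draw]
  PU: pen up
  REPEAT 2 [
    -- iteration 1/2 --
    FD 13: (49,0) -> (36,0) [heading=180, move]
    FD 15: (36,0) -> (21,0) [heading=180, move]
    -- iteration 2/2 --
    FD 13: (21,0) -> (8,0) [heading=180, move]
    FD 15: (8,0) -> (-7,0) [heading=180, move]
  ]
  -- iteration 2/3 --
  FD 6: (-7,0) -> (-13,0) [heading=180, move]
  BK 4: (-13,0) -> (-9,0) [heading=180, move]
  PU: pen up
  REPEAT 2 [
    -- iteration 1/2 --
    FD 13: (-9,0) -> (-22,0) [heading=180, move]
    FD 15: (-22,0) -> (-37,0) [heading=180, move]
    -- iteration 2/2 --
    FD 13: (-37,0) -> (-50,0) [heading=180, move]
    FD 15: (-50,0) -> (-65,0) [heading=180, move]
  ]
  -- iteration 3/3 --
  FD 6: (-65,0) -> (-71,0) [heading=180, move]
  BK 4: (-71,0) -> (-67,0) [heading=180, move]
  PU: pen up
  REPEAT 2 [
    -- iteration 1/2 --
    FD 13: (-67,0) -> (-80,0) [heading=180, move]
    FD 15: (-80,0) -> (-95,0) [heading=180, move]
    -- iteration 2/2 --
    FD 13: (-95,0) -> (-108,0) [heading=180, move]
    FD 15: (-108,0) -> (-123,0) [heading=180, move]
  ]
]
LT 135: heading 180 -> 315
PU: pen up
FD 3: (-123,0) -> (-120.879,-2.121) [heading=315, move]
BK 19: (-120.879,-2.121) -> (-134.314,11.314) [heading=315, move]
Final: pos=(-134.314,11.314), heading=315, 5 segment(s) drawn

Answer: -134.314 11.314 315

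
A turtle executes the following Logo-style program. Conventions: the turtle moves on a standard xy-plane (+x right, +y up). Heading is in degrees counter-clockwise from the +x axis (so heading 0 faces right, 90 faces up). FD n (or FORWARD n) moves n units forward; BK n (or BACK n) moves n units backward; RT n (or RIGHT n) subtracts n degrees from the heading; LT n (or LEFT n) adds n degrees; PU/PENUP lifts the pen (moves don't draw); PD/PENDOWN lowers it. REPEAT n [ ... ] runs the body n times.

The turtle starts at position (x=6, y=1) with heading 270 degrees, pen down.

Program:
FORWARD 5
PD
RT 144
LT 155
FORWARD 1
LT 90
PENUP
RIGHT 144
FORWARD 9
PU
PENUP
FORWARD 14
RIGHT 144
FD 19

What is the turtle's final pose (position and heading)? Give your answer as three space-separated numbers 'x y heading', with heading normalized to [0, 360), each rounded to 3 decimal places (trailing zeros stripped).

Answer: -7.18 -2.944 83

Derivation:
Executing turtle program step by step:
Start: pos=(6,1), heading=270, pen down
FD 5: (6,1) -> (6,-4) [heading=270, draw]
PD: pen down
RT 144: heading 270 -> 126
LT 155: heading 126 -> 281
FD 1: (6,-4) -> (6.191,-4.982) [heading=281, draw]
LT 90: heading 281 -> 11
PU: pen up
RT 144: heading 11 -> 227
FD 9: (6.191,-4.982) -> (0.053,-11.564) [heading=227, move]
PU: pen up
PU: pen up
FD 14: (0.053,-11.564) -> (-9.495,-21.803) [heading=227, move]
RT 144: heading 227 -> 83
FD 19: (-9.495,-21.803) -> (-7.18,-2.944) [heading=83, move]
Final: pos=(-7.18,-2.944), heading=83, 2 segment(s) drawn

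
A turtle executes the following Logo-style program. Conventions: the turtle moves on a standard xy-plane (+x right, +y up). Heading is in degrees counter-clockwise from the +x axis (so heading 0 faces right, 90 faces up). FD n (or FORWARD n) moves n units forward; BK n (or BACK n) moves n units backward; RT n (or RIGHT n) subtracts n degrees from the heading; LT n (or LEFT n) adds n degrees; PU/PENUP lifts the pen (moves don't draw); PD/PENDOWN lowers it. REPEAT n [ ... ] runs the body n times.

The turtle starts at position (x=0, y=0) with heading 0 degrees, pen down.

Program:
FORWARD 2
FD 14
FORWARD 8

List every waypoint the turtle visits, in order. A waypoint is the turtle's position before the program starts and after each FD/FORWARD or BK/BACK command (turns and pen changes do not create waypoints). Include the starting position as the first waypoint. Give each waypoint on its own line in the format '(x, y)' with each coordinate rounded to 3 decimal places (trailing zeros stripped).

Executing turtle program step by step:
Start: pos=(0,0), heading=0, pen down
FD 2: (0,0) -> (2,0) [heading=0, draw]
FD 14: (2,0) -> (16,0) [heading=0, draw]
FD 8: (16,0) -> (24,0) [heading=0, draw]
Final: pos=(24,0), heading=0, 3 segment(s) drawn
Waypoints (4 total):
(0, 0)
(2, 0)
(16, 0)
(24, 0)

Answer: (0, 0)
(2, 0)
(16, 0)
(24, 0)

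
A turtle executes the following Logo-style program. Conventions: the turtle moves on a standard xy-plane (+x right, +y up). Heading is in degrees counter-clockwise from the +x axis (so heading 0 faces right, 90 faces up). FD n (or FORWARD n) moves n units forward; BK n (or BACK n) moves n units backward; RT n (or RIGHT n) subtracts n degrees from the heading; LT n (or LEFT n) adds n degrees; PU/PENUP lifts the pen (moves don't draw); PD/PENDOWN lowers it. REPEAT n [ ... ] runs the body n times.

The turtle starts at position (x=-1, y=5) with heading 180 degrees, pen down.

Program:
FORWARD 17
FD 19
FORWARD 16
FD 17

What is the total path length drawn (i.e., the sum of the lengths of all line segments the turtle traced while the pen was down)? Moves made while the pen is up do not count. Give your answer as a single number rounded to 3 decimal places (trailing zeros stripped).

Answer: 69

Derivation:
Executing turtle program step by step:
Start: pos=(-1,5), heading=180, pen down
FD 17: (-1,5) -> (-18,5) [heading=180, draw]
FD 19: (-18,5) -> (-37,5) [heading=180, draw]
FD 16: (-37,5) -> (-53,5) [heading=180, draw]
FD 17: (-53,5) -> (-70,5) [heading=180, draw]
Final: pos=(-70,5), heading=180, 4 segment(s) drawn

Segment lengths:
  seg 1: (-1,5) -> (-18,5), length = 17
  seg 2: (-18,5) -> (-37,5), length = 19
  seg 3: (-37,5) -> (-53,5), length = 16
  seg 4: (-53,5) -> (-70,5), length = 17
Total = 69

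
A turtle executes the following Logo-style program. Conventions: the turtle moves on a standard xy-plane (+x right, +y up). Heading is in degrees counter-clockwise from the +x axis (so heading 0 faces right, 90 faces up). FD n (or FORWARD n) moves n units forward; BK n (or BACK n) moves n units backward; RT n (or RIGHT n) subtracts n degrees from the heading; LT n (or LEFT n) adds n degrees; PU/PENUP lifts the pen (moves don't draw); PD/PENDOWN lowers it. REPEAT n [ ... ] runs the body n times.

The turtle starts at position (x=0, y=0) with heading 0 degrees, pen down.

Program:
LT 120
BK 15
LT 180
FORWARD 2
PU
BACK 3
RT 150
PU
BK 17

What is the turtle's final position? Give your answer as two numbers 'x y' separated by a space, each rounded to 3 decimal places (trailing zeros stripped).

Executing turtle program step by step:
Start: pos=(0,0), heading=0, pen down
LT 120: heading 0 -> 120
BK 15: (0,0) -> (7.5,-12.99) [heading=120, draw]
LT 180: heading 120 -> 300
FD 2: (7.5,-12.99) -> (8.5,-14.722) [heading=300, draw]
PU: pen up
BK 3: (8.5,-14.722) -> (7,-12.124) [heading=300, move]
RT 150: heading 300 -> 150
PU: pen up
BK 17: (7,-12.124) -> (21.722,-20.624) [heading=150, move]
Final: pos=(21.722,-20.624), heading=150, 2 segment(s) drawn

Answer: 21.722 -20.624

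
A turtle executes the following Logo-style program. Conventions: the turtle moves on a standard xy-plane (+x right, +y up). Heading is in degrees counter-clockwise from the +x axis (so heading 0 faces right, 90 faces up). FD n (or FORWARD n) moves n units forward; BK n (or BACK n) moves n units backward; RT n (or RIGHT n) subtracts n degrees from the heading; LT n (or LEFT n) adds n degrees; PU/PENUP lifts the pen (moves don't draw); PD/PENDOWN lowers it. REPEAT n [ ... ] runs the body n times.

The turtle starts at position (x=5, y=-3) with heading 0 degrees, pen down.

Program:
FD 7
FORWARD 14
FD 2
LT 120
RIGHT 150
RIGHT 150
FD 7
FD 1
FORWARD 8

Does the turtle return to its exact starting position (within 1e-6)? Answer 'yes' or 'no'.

Answer: no

Derivation:
Executing turtle program step by step:
Start: pos=(5,-3), heading=0, pen down
FD 7: (5,-3) -> (12,-3) [heading=0, draw]
FD 14: (12,-3) -> (26,-3) [heading=0, draw]
FD 2: (26,-3) -> (28,-3) [heading=0, draw]
LT 120: heading 0 -> 120
RT 150: heading 120 -> 330
RT 150: heading 330 -> 180
FD 7: (28,-3) -> (21,-3) [heading=180, draw]
FD 1: (21,-3) -> (20,-3) [heading=180, draw]
FD 8: (20,-3) -> (12,-3) [heading=180, draw]
Final: pos=(12,-3), heading=180, 6 segment(s) drawn

Start position: (5, -3)
Final position: (12, -3)
Distance = 7; >= 1e-6 -> NOT closed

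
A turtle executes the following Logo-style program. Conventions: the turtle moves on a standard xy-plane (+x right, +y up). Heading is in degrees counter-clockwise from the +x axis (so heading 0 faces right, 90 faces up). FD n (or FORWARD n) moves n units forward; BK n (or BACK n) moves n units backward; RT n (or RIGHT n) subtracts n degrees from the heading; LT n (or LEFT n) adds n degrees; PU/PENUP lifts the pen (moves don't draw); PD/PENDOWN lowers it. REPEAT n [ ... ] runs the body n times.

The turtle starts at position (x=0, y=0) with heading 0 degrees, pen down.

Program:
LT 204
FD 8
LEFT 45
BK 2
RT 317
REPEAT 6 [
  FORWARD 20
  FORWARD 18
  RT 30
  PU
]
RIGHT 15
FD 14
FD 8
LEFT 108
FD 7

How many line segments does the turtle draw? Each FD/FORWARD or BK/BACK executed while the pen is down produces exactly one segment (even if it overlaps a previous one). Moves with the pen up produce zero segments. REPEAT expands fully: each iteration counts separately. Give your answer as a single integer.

Executing turtle program step by step:
Start: pos=(0,0), heading=0, pen down
LT 204: heading 0 -> 204
FD 8: (0,0) -> (-7.308,-3.254) [heading=204, draw]
LT 45: heading 204 -> 249
BK 2: (-7.308,-3.254) -> (-6.592,-1.387) [heading=249, draw]
RT 317: heading 249 -> 292
REPEAT 6 [
  -- iteration 1/6 --
  FD 20: (-6.592,-1.387) -> (0.901,-19.93) [heading=292, draw]
  FD 18: (0.901,-19.93) -> (7.643,-36.62) [heading=292, draw]
  RT 30: heading 292 -> 262
  PU: pen up
  -- iteration 2/6 --
  FD 20: (7.643,-36.62) -> (4.86,-56.425) [heading=262, move]
  FD 18: (4.86,-56.425) -> (2.355,-74.25) [heading=262, move]
  RT 30: heading 262 -> 232
  PU: pen up
  -- iteration 3/6 --
  FD 20: (2.355,-74.25) -> (-9.958,-90.01) [heading=232, move]
  FD 18: (-9.958,-90.01) -> (-21.04,-104.194) [heading=232, move]
  RT 30: heading 232 -> 202
  PU: pen up
  -- iteration 4/6 --
  FD 20: (-21.04,-104.194) -> (-39.584,-111.686) [heading=202, move]
  FD 18: (-39.584,-111.686) -> (-56.273,-118.429) [heading=202, move]
  RT 30: heading 202 -> 172
  PU: pen up
  -- iteration 5/6 --
  FD 20: (-56.273,-118.429) -> (-76.079,-115.646) [heading=172, move]
  FD 18: (-76.079,-115.646) -> (-93.903,-113.141) [heading=172, move]
  RT 30: heading 172 -> 142
  PU: pen up
  -- iteration 6/6 --
  FD 20: (-93.903,-113.141) -> (-109.664,-100.828) [heading=142, move]
  FD 18: (-109.664,-100.828) -> (-123.848,-89.746) [heading=142, move]
  RT 30: heading 142 -> 112
  PU: pen up
]
RT 15: heading 112 -> 97
FD 14: (-123.848,-89.746) -> (-125.554,-75.85) [heading=97, move]
FD 8: (-125.554,-75.85) -> (-126.529,-67.91) [heading=97, move]
LT 108: heading 97 -> 205
FD 7: (-126.529,-67.91) -> (-132.873,-70.868) [heading=205, move]
Final: pos=(-132.873,-70.868), heading=205, 4 segment(s) drawn
Segments drawn: 4

Answer: 4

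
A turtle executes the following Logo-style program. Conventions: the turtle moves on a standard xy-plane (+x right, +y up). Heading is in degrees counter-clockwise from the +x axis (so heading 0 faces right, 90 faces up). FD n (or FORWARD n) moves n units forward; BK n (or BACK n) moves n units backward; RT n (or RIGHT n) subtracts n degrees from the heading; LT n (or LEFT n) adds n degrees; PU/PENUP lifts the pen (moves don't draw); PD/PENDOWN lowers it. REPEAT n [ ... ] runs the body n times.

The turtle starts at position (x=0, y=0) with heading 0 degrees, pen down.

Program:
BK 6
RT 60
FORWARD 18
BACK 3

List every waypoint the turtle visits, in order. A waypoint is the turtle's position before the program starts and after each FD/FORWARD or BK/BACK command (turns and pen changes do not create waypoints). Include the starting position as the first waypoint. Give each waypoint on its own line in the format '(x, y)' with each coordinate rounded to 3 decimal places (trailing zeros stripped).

Executing turtle program step by step:
Start: pos=(0,0), heading=0, pen down
BK 6: (0,0) -> (-6,0) [heading=0, draw]
RT 60: heading 0 -> 300
FD 18: (-6,0) -> (3,-15.588) [heading=300, draw]
BK 3: (3,-15.588) -> (1.5,-12.99) [heading=300, draw]
Final: pos=(1.5,-12.99), heading=300, 3 segment(s) drawn
Waypoints (4 total):
(0, 0)
(-6, 0)
(3, -15.588)
(1.5, -12.99)

Answer: (0, 0)
(-6, 0)
(3, -15.588)
(1.5, -12.99)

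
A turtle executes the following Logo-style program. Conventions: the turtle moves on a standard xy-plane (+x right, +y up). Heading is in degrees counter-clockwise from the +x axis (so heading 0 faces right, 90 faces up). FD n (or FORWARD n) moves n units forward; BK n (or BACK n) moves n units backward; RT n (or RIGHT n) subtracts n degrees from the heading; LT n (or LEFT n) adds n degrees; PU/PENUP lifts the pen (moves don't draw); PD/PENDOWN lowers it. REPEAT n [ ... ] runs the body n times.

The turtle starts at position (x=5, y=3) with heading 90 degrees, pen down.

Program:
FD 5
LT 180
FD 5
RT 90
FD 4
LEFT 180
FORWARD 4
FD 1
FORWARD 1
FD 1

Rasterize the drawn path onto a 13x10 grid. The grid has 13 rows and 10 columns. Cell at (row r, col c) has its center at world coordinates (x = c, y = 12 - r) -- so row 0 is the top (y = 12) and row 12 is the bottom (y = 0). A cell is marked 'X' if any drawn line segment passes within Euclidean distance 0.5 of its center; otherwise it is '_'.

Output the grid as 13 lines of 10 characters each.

Segment 0: (5,3) -> (5,8)
Segment 1: (5,8) -> (5,3)
Segment 2: (5,3) -> (1,3)
Segment 3: (1,3) -> (5,3)
Segment 4: (5,3) -> (6,3)
Segment 5: (6,3) -> (7,3)
Segment 6: (7,3) -> (8,3)

Answer: __________
__________
__________
__________
_____X____
_____X____
_____X____
_____X____
_____X____
_XXXXXXXX_
__________
__________
__________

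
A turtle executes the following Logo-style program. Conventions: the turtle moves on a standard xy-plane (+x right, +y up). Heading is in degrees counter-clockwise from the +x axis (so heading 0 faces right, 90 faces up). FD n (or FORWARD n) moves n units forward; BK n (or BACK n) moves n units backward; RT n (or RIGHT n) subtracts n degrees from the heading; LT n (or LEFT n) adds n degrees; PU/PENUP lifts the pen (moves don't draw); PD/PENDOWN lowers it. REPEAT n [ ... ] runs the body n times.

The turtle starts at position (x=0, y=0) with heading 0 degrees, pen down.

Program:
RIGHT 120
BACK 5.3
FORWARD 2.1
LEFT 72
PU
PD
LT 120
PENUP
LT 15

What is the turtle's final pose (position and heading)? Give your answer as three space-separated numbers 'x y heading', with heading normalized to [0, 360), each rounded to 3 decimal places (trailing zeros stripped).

Answer: 1.6 2.771 87

Derivation:
Executing turtle program step by step:
Start: pos=(0,0), heading=0, pen down
RT 120: heading 0 -> 240
BK 5.3: (0,0) -> (2.65,4.59) [heading=240, draw]
FD 2.1: (2.65,4.59) -> (1.6,2.771) [heading=240, draw]
LT 72: heading 240 -> 312
PU: pen up
PD: pen down
LT 120: heading 312 -> 72
PU: pen up
LT 15: heading 72 -> 87
Final: pos=(1.6,2.771), heading=87, 2 segment(s) drawn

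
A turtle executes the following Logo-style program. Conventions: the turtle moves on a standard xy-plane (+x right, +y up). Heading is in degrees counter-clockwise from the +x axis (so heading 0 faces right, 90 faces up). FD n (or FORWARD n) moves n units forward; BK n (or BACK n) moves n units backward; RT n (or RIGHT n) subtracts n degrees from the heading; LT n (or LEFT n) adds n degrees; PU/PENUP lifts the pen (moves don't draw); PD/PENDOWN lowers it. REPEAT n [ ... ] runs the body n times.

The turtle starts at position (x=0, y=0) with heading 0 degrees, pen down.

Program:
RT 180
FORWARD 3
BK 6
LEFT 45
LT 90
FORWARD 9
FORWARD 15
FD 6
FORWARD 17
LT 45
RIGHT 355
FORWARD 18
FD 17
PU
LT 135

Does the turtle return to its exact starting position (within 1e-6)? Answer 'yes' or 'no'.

Executing turtle program step by step:
Start: pos=(0,0), heading=0, pen down
RT 180: heading 0 -> 180
FD 3: (0,0) -> (-3,0) [heading=180, draw]
BK 6: (-3,0) -> (3,0) [heading=180, draw]
LT 45: heading 180 -> 225
LT 90: heading 225 -> 315
FD 9: (3,0) -> (9.364,-6.364) [heading=315, draw]
FD 15: (9.364,-6.364) -> (19.971,-16.971) [heading=315, draw]
FD 6: (19.971,-16.971) -> (24.213,-21.213) [heading=315, draw]
FD 17: (24.213,-21.213) -> (36.234,-33.234) [heading=315, draw]
LT 45: heading 315 -> 0
RT 355: heading 0 -> 5
FD 18: (36.234,-33.234) -> (54.166,-31.665) [heading=5, draw]
FD 17: (54.166,-31.665) -> (71.101,-30.184) [heading=5, draw]
PU: pen up
LT 135: heading 5 -> 140
Final: pos=(71.101,-30.184), heading=140, 8 segment(s) drawn

Start position: (0, 0)
Final position: (71.101, -30.184)
Distance = 77.242; >= 1e-6 -> NOT closed

Answer: no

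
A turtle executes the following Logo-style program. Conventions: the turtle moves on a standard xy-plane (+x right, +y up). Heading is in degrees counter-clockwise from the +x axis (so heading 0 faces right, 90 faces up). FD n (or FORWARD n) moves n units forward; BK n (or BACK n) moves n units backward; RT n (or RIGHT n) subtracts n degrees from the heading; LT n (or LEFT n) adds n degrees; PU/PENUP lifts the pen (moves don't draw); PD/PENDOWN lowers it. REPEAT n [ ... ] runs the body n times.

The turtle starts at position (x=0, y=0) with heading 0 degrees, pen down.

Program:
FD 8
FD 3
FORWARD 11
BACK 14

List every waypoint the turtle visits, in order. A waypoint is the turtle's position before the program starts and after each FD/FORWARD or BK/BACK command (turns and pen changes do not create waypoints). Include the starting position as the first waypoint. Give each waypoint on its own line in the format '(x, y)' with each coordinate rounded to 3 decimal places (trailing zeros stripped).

Answer: (0, 0)
(8, 0)
(11, 0)
(22, 0)
(8, 0)

Derivation:
Executing turtle program step by step:
Start: pos=(0,0), heading=0, pen down
FD 8: (0,0) -> (8,0) [heading=0, draw]
FD 3: (8,0) -> (11,0) [heading=0, draw]
FD 11: (11,0) -> (22,0) [heading=0, draw]
BK 14: (22,0) -> (8,0) [heading=0, draw]
Final: pos=(8,0), heading=0, 4 segment(s) drawn
Waypoints (5 total):
(0, 0)
(8, 0)
(11, 0)
(22, 0)
(8, 0)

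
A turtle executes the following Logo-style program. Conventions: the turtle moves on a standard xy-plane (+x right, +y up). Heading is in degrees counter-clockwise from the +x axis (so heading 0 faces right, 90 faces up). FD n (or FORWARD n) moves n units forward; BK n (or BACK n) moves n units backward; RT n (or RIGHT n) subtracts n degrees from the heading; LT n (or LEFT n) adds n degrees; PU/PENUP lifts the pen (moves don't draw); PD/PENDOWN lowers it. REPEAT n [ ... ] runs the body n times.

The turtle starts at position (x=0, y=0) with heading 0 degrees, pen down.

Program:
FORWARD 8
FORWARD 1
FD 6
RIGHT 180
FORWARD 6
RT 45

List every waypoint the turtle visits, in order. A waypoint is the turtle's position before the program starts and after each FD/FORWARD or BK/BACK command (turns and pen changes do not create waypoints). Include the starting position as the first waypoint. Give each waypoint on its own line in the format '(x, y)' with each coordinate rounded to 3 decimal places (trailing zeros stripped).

Answer: (0, 0)
(8, 0)
(9, 0)
(15, 0)
(9, 0)

Derivation:
Executing turtle program step by step:
Start: pos=(0,0), heading=0, pen down
FD 8: (0,0) -> (8,0) [heading=0, draw]
FD 1: (8,0) -> (9,0) [heading=0, draw]
FD 6: (9,0) -> (15,0) [heading=0, draw]
RT 180: heading 0 -> 180
FD 6: (15,0) -> (9,0) [heading=180, draw]
RT 45: heading 180 -> 135
Final: pos=(9,0), heading=135, 4 segment(s) drawn
Waypoints (5 total):
(0, 0)
(8, 0)
(9, 0)
(15, 0)
(9, 0)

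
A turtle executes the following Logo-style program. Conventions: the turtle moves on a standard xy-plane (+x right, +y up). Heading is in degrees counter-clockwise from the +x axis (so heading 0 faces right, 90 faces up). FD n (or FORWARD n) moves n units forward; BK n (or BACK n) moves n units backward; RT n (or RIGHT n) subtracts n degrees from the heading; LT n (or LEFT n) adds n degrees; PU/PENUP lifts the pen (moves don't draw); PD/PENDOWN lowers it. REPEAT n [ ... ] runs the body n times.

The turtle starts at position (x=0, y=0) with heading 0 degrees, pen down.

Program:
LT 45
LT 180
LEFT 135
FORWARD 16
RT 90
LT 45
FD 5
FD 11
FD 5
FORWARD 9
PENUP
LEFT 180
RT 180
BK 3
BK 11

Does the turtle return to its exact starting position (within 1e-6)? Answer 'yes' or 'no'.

Answer: no

Derivation:
Executing turtle program step by step:
Start: pos=(0,0), heading=0, pen down
LT 45: heading 0 -> 45
LT 180: heading 45 -> 225
LT 135: heading 225 -> 0
FD 16: (0,0) -> (16,0) [heading=0, draw]
RT 90: heading 0 -> 270
LT 45: heading 270 -> 315
FD 5: (16,0) -> (19.536,-3.536) [heading=315, draw]
FD 11: (19.536,-3.536) -> (27.314,-11.314) [heading=315, draw]
FD 5: (27.314,-11.314) -> (30.849,-14.849) [heading=315, draw]
FD 9: (30.849,-14.849) -> (37.213,-21.213) [heading=315, draw]
PU: pen up
LT 180: heading 315 -> 135
RT 180: heading 135 -> 315
BK 3: (37.213,-21.213) -> (35.092,-19.092) [heading=315, move]
BK 11: (35.092,-19.092) -> (27.314,-11.314) [heading=315, move]
Final: pos=(27.314,-11.314), heading=315, 5 segment(s) drawn

Start position: (0, 0)
Final position: (27.314, -11.314)
Distance = 29.564; >= 1e-6 -> NOT closed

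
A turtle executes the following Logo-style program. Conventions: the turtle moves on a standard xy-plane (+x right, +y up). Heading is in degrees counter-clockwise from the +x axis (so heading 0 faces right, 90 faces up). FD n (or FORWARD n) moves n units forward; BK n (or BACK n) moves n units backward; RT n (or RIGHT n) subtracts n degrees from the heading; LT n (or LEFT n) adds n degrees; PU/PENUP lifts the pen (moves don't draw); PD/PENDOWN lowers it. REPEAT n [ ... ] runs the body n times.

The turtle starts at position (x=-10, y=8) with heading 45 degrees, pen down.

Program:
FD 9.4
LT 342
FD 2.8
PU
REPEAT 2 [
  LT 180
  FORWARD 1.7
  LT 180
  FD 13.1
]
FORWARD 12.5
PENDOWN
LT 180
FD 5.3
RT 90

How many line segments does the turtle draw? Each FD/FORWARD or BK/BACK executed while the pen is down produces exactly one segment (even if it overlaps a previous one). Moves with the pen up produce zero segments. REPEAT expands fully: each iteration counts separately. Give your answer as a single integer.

Answer: 3

Derivation:
Executing turtle program step by step:
Start: pos=(-10,8), heading=45, pen down
FD 9.4: (-10,8) -> (-3.353,14.647) [heading=45, draw]
LT 342: heading 45 -> 27
FD 2.8: (-3.353,14.647) -> (-0.858,15.918) [heading=27, draw]
PU: pen up
REPEAT 2 [
  -- iteration 1/2 --
  LT 180: heading 27 -> 207
  FD 1.7: (-0.858,15.918) -> (-2.373,15.146) [heading=207, move]
  LT 180: heading 207 -> 27
  FD 13.1: (-2.373,15.146) -> (9.299,21.093) [heading=27, move]
  -- iteration 2/2 --
  LT 180: heading 27 -> 207
  FD 1.7: (9.299,21.093) -> (7.784,20.322) [heading=207, move]
  LT 180: heading 207 -> 27
  FD 13.1: (7.784,20.322) -> (19.457,26.269) [heading=27, move]
]
FD 12.5: (19.457,26.269) -> (30.594,31.944) [heading=27, move]
PD: pen down
LT 180: heading 27 -> 207
FD 5.3: (30.594,31.944) -> (25.872,29.538) [heading=207, draw]
RT 90: heading 207 -> 117
Final: pos=(25.872,29.538), heading=117, 3 segment(s) drawn
Segments drawn: 3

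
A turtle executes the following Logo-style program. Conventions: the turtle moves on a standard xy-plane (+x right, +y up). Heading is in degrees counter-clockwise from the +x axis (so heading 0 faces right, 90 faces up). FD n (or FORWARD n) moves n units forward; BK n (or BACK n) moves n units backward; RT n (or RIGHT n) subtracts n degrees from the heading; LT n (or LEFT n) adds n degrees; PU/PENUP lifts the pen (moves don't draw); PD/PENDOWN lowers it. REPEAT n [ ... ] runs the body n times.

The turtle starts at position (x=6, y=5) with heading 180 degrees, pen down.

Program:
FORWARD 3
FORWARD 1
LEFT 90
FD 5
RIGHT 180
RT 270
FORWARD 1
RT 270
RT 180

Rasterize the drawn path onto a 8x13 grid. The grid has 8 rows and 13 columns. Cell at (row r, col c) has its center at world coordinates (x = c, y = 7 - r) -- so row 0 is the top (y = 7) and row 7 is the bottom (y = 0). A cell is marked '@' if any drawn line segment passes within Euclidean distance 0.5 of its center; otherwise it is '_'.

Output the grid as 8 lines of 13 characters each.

Segment 0: (6,5) -> (3,5)
Segment 1: (3,5) -> (2,5)
Segment 2: (2,5) -> (2,0)
Segment 3: (2,0) -> (1,-0)

Answer: _____________
_____________
__@@@@@______
__@__________
__@__________
__@__________
__@__________
_@@__________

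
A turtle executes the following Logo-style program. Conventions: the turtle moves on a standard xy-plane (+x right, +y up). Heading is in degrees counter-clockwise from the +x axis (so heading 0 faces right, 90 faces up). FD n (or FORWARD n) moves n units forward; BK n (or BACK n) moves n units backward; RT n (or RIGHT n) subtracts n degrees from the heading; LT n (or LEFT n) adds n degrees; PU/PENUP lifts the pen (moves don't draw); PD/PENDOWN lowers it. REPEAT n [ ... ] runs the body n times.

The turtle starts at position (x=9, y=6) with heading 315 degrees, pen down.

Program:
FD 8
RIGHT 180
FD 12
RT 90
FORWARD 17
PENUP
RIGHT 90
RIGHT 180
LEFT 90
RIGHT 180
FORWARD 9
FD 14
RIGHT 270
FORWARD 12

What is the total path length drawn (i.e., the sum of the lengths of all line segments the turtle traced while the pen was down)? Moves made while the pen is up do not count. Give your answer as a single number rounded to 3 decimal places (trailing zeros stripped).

Executing turtle program step by step:
Start: pos=(9,6), heading=315, pen down
FD 8: (9,6) -> (14.657,0.343) [heading=315, draw]
RT 180: heading 315 -> 135
FD 12: (14.657,0.343) -> (6.172,8.828) [heading=135, draw]
RT 90: heading 135 -> 45
FD 17: (6.172,8.828) -> (18.192,20.849) [heading=45, draw]
PU: pen up
RT 90: heading 45 -> 315
RT 180: heading 315 -> 135
LT 90: heading 135 -> 225
RT 180: heading 225 -> 45
FD 9: (18.192,20.849) -> (24.556,27.213) [heading=45, move]
FD 14: (24.556,27.213) -> (34.456,37.113) [heading=45, move]
RT 270: heading 45 -> 135
FD 12: (34.456,37.113) -> (25.971,45.598) [heading=135, move]
Final: pos=(25.971,45.598), heading=135, 3 segment(s) drawn

Segment lengths:
  seg 1: (9,6) -> (14.657,0.343), length = 8
  seg 2: (14.657,0.343) -> (6.172,8.828), length = 12
  seg 3: (6.172,8.828) -> (18.192,20.849), length = 17
Total = 37

Answer: 37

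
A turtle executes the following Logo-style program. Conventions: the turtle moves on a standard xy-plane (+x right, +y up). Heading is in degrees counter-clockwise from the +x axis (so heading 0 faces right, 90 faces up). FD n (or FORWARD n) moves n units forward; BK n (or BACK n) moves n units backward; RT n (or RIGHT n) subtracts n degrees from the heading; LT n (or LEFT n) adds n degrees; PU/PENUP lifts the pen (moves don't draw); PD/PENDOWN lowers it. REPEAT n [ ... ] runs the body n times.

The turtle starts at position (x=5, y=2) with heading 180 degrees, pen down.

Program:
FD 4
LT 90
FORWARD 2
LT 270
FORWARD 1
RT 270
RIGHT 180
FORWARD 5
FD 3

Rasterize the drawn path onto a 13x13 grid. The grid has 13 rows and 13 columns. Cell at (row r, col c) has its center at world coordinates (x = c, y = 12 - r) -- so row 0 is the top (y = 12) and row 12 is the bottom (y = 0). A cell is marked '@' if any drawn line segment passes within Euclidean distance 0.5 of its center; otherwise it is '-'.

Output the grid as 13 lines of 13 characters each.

Answer: -------------
-------------
-------------
-------------
@------------
@------------
@------------
@------------
@------------
@------------
@@@@@@-------
@@-----------
@@-----------

Derivation:
Segment 0: (5,2) -> (1,2)
Segment 1: (1,2) -> (1,0)
Segment 2: (1,0) -> (-0,0)
Segment 3: (-0,0) -> (-0,5)
Segment 4: (-0,5) -> (0,8)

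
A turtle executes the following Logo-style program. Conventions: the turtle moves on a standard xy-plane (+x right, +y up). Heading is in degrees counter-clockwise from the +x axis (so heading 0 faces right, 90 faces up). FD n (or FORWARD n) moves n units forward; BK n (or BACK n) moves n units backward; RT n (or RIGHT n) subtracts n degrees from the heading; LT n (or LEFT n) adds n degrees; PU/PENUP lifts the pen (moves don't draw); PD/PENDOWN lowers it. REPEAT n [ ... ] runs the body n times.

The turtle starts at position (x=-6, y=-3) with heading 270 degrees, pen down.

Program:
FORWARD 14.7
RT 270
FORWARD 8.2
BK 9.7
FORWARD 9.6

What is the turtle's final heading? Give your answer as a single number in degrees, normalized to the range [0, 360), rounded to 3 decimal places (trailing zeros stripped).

Executing turtle program step by step:
Start: pos=(-6,-3), heading=270, pen down
FD 14.7: (-6,-3) -> (-6,-17.7) [heading=270, draw]
RT 270: heading 270 -> 0
FD 8.2: (-6,-17.7) -> (2.2,-17.7) [heading=0, draw]
BK 9.7: (2.2,-17.7) -> (-7.5,-17.7) [heading=0, draw]
FD 9.6: (-7.5,-17.7) -> (2.1,-17.7) [heading=0, draw]
Final: pos=(2.1,-17.7), heading=0, 4 segment(s) drawn

Answer: 0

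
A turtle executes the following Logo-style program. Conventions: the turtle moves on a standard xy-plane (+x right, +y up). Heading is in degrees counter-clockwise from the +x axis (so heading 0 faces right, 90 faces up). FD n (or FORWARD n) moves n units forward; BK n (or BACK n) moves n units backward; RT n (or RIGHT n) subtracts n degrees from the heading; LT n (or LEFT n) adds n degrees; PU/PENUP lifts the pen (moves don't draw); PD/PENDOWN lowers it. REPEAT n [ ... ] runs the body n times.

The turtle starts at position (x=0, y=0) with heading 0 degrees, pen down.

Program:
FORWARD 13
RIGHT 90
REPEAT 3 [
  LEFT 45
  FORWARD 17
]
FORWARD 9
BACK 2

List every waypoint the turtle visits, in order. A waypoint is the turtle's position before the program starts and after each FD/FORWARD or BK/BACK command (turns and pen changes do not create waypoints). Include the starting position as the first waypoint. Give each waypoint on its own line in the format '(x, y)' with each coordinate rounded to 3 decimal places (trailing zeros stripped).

Executing turtle program step by step:
Start: pos=(0,0), heading=0, pen down
FD 13: (0,0) -> (13,0) [heading=0, draw]
RT 90: heading 0 -> 270
REPEAT 3 [
  -- iteration 1/3 --
  LT 45: heading 270 -> 315
  FD 17: (13,0) -> (25.021,-12.021) [heading=315, draw]
  -- iteration 2/3 --
  LT 45: heading 315 -> 0
  FD 17: (25.021,-12.021) -> (42.021,-12.021) [heading=0, draw]
  -- iteration 3/3 --
  LT 45: heading 0 -> 45
  FD 17: (42.021,-12.021) -> (54.042,0) [heading=45, draw]
]
FD 9: (54.042,0) -> (60.406,6.364) [heading=45, draw]
BK 2: (60.406,6.364) -> (58.991,4.95) [heading=45, draw]
Final: pos=(58.991,4.95), heading=45, 6 segment(s) drawn
Waypoints (7 total):
(0, 0)
(13, 0)
(25.021, -12.021)
(42.021, -12.021)
(54.042, 0)
(60.406, 6.364)
(58.991, 4.95)

Answer: (0, 0)
(13, 0)
(25.021, -12.021)
(42.021, -12.021)
(54.042, 0)
(60.406, 6.364)
(58.991, 4.95)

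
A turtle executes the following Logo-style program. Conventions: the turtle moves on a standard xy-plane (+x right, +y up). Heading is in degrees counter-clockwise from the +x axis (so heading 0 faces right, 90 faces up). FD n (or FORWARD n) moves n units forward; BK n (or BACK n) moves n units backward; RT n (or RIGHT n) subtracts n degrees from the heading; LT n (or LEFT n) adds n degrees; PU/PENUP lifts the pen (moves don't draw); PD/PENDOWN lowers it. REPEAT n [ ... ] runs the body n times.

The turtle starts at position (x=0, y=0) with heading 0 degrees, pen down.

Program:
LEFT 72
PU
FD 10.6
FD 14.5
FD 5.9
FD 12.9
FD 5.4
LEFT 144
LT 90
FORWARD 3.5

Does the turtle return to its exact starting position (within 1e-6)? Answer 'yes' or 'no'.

Executing turtle program step by step:
Start: pos=(0,0), heading=0, pen down
LT 72: heading 0 -> 72
PU: pen up
FD 10.6: (0,0) -> (3.276,10.081) [heading=72, move]
FD 14.5: (3.276,10.081) -> (7.756,23.872) [heading=72, move]
FD 5.9: (7.756,23.872) -> (9.58,29.483) [heading=72, move]
FD 12.9: (9.58,29.483) -> (13.566,41.751) [heading=72, move]
FD 5.4: (13.566,41.751) -> (15.235,46.887) [heading=72, move]
LT 144: heading 72 -> 216
LT 90: heading 216 -> 306
FD 3.5: (15.235,46.887) -> (17.292,44.056) [heading=306, move]
Final: pos=(17.292,44.056), heading=306, 0 segment(s) drawn

Start position: (0, 0)
Final position: (17.292, 44.056)
Distance = 47.328; >= 1e-6 -> NOT closed

Answer: no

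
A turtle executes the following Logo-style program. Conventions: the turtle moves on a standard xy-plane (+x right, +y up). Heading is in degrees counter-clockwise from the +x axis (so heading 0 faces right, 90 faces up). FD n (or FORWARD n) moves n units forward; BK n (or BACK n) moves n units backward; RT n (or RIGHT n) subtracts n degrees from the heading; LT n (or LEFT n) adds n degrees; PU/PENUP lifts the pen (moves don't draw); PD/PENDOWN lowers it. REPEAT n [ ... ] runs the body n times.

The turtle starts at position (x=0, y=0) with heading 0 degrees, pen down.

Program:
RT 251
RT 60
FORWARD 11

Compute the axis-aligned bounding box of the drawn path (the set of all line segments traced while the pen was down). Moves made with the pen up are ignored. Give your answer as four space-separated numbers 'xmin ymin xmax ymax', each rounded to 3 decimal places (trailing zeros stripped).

Executing turtle program step by step:
Start: pos=(0,0), heading=0, pen down
RT 251: heading 0 -> 109
RT 60: heading 109 -> 49
FD 11: (0,0) -> (7.217,8.302) [heading=49, draw]
Final: pos=(7.217,8.302), heading=49, 1 segment(s) drawn

Segment endpoints: x in {0, 7.217}, y in {0, 8.302}
xmin=0, ymin=0, xmax=7.217, ymax=8.302

Answer: 0 0 7.217 8.302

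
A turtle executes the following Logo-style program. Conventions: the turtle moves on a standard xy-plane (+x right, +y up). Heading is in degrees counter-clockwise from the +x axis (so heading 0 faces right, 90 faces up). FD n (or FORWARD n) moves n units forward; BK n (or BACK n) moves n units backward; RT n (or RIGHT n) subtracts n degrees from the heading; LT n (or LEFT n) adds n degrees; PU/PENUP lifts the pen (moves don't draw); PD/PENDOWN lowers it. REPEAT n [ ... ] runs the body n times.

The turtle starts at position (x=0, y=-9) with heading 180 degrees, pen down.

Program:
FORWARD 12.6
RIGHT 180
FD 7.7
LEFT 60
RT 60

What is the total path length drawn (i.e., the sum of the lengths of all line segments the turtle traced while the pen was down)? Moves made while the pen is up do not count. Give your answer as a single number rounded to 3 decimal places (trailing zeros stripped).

Answer: 20.3

Derivation:
Executing turtle program step by step:
Start: pos=(0,-9), heading=180, pen down
FD 12.6: (0,-9) -> (-12.6,-9) [heading=180, draw]
RT 180: heading 180 -> 0
FD 7.7: (-12.6,-9) -> (-4.9,-9) [heading=0, draw]
LT 60: heading 0 -> 60
RT 60: heading 60 -> 0
Final: pos=(-4.9,-9), heading=0, 2 segment(s) drawn

Segment lengths:
  seg 1: (0,-9) -> (-12.6,-9), length = 12.6
  seg 2: (-12.6,-9) -> (-4.9,-9), length = 7.7
Total = 20.3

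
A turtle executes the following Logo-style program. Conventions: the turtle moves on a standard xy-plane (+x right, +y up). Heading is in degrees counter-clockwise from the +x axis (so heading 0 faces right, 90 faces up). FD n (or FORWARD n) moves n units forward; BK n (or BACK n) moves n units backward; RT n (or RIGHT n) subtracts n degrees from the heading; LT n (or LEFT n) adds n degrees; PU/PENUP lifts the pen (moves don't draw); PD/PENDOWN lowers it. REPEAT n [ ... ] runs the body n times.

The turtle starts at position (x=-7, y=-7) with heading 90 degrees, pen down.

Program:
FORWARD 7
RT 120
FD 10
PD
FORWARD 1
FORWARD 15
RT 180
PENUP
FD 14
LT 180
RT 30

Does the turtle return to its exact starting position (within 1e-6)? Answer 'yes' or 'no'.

Executing turtle program step by step:
Start: pos=(-7,-7), heading=90, pen down
FD 7: (-7,-7) -> (-7,0) [heading=90, draw]
RT 120: heading 90 -> 330
FD 10: (-7,0) -> (1.66,-5) [heading=330, draw]
PD: pen down
FD 1: (1.66,-5) -> (2.526,-5.5) [heading=330, draw]
FD 15: (2.526,-5.5) -> (15.517,-13) [heading=330, draw]
RT 180: heading 330 -> 150
PU: pen up
FD 14: (15.517,-13) -> (3.392,-6) [heading=150, move]
LT 180: heading 150 -> 330
RT 30: heading 330 -> 300
Final: pos=(3.392,-6), heading=300, 4 segment(s) drawn

Start position: (-7, -7)
Final position: (3.392, -6)
Distance = 10.44; >= 1e-6 -> NOT closed

Answer: no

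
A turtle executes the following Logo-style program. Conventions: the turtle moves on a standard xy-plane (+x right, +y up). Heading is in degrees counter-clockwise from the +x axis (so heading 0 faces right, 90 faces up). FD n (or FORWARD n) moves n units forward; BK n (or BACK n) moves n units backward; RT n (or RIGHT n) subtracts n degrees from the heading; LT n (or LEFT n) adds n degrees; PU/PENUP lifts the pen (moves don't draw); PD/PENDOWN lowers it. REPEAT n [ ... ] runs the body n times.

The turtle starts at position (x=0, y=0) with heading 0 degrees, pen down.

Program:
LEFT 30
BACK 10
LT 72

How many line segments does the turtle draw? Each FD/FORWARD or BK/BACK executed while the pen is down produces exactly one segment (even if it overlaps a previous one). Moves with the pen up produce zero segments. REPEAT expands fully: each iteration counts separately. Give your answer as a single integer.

Executing turtle program step by step:
Start: pos=(0,0), heading=0, pen down
LT 30: heading 0 -> 30
BK 10: (0,0) -> (-8.66,-5) [heading=30, draw]
LT 72: heading 30 -> 102
Final: pos=(-8.66,-5), heading=102, 1 segment(s) drawn
Segments drawn: 1

Answer: 1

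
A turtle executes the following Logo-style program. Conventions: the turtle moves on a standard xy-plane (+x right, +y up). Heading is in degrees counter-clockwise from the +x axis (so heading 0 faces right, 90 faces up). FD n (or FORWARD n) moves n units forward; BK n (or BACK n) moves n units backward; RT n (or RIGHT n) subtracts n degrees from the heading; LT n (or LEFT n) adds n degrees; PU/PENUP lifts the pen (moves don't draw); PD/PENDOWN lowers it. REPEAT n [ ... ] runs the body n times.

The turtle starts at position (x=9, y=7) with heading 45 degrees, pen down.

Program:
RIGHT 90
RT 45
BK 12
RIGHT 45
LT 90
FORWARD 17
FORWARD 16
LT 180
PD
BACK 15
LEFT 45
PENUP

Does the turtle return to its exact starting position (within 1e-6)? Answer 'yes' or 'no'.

Executing turtle program step by step:
Start: pos=(9,7), heading=45, pen down
RT 90: heading 45 -> 315
RT 45: heading 315 -> 270
BK 12: (9,7) -> (9,19) [heading=270, draw]
RT 45: heading 270 -> 225
LT 90: heading 225 -> 315
FD 17: (9,19) -> (21.021,6.979) [heading=315, draw]
FD 16: (21.021,6.979) -> (32.335,-4.335) [heading=315, draw]
LT 180: heading 315 -> 135
PD: pen down
BK 15: (32.335,-4.335) -> (42.941,-14.941) [heading=135, draw]
LT 45: heading 135 -> 180
PU: pen up
Final: pos=(42.941,-14.941), heading=180, 4 segment(s) drawn

Start position: (9, 7)
Final position: (42.941, -14.941)
Distance = 40.416; >= 1e-6 -> NOT closed

Answer: no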